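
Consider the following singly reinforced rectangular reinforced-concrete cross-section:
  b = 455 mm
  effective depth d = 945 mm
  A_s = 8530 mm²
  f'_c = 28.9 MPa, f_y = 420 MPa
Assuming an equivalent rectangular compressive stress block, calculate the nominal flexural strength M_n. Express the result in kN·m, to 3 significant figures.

M_n ≈ 2810 kN·m

T = A_s f_y = 8530 × 420 = 3582600 N = 3582.6 kN.
From C = T: a = T/(0.85 f'_c b) = 3582600/(0.85 × 28.9 × 455) = 320.53 mm.
M_n = T(d − a/2) = 3582.6 kN × (945 − 160.265) mm = 2811.39 kN·m.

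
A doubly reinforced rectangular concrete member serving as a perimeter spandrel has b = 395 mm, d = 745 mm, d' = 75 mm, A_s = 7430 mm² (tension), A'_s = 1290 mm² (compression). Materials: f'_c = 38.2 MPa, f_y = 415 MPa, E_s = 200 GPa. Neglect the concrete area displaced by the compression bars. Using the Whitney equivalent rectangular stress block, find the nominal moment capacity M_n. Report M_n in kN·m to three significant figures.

Assume both tension and compression steel yield.
Net tension couple steel: A_s − A'_s = 6140 mm².
a = (A_s − A'_s) f_y / (0.85 f'_c b) = 2548100/(0.85 × 38.2 × 395) = 198.67 mm.
c = a/β₁ = 198.67/0.777 = 255.69 mm; ε'_s = 0.003(c − d')/c = 0.0021 ≥ f_y/E_s = 0.0021, so compression steel does yield.
M_n = (A_s − A'_s) f_y (d − a/2) + A'_s f_y (d − d') = [2548100 × (745 − 99.335) + 535350 × (745 − 75)] × 10⁻⁶ = 1645.22 + 358.68 = 2003.90 kN·m.

M_n ≈ 2000 kN·m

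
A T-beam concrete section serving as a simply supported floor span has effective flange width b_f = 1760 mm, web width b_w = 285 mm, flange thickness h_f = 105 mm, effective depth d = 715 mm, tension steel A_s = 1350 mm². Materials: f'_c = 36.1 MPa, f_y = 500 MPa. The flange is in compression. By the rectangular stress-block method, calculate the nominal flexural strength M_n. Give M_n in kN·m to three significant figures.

M_n ≈ 478 kN·m

Tension: T = A_s f_y = 1350 × 500 = 675000 N.
Try a within the flange: a = T/(0.85 f'_c b_f) = 675000/(0.85 × 36.1 × 1760) = 12.50 mm.
Since a = 12.50 ≤ h_f = 105 mm, the stress block lies entirely in the flange; analyse as a rectangular beam of width b_f.
M_n = T(d − a/2) = 675000 × (715 − 6.25) = 478.41 × 10⁶ N·mm.
M_n = 478.41 kN·m.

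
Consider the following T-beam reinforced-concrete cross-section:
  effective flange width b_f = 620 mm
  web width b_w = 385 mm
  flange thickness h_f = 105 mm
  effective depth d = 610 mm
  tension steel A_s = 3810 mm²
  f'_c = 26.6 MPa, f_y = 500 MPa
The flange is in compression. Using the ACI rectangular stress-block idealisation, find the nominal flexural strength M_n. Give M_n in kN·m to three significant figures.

Tension: T = A_s f_y = 3810 × 500 = 1905000 N.
Try a within the flange: a = T/(0.85 f'_c b_f) = 1905000/(0.85 × 26.6 × 620) = 135.89 mm.
a = 135.89 > h_f = 105 mm: the block extends into the web. Split into flange-overhang and web parts.
C_f = 0.85 f'_c (b_f − b_w) h_f = 0.85 × 26.6 × (620 − 385) × 105 = 557902 N.
Remaining web compression depth: a_w = (T − C_f)/(0.85 f'_c b_w) = (1905000 − 557902)/(0.85 × 26.6 × 385) = 154.75 mm.
M_n = C_f(d − h_f/2) + (T − C_f)(d − a_w/2) = 557902 × (610 − 52.5) + 1347098 × (610 − 77.375) = 311.03 + 717.50 = 1028.53 × 10⁶ N·mm.
M_n = 1028.53 kN·m.

M_n ≈ 1030 kN·m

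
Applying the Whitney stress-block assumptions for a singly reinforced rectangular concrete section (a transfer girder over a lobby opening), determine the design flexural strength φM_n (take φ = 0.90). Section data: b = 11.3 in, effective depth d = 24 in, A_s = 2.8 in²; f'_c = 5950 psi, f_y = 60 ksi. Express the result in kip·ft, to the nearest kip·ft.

φM_n ≈ 284 kip·ft

T = A_s f_y = 2.8 × 60 = 168 kips.
a = T/(0.85 f'_c b) = 168/(0.85 × 5.95 × 11.3) = 2.940 in.
M_n = T(d − a/2) = 168 × (24 − 1.47) = 3785.0 kip·in = 3785.0/12 = 315.42 kip·ft.
φM_n = 0.90 × 315.42 = 283.88 kip·ft.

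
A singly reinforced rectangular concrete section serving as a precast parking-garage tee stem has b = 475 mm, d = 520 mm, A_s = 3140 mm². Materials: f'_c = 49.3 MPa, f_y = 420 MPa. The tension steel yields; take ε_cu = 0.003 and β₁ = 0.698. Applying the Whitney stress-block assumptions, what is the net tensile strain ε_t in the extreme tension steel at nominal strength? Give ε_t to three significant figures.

ε_t ≈ 0.0134

a = A_s f_y/(0.85 f'_c b) = 66.26 mm.
β₁ = 0.698, so c = a/β₁ = 66.26/0.698 = 94.93 mm.
From the linear strain diagram with ε_cu = 0.003: ε_t = 0.003 (d − c)/c = 0.003 × (520 − 94.93)/94.93 = 0.0134.
Since ε_t ≥ 0.005, the section is tension-controlled.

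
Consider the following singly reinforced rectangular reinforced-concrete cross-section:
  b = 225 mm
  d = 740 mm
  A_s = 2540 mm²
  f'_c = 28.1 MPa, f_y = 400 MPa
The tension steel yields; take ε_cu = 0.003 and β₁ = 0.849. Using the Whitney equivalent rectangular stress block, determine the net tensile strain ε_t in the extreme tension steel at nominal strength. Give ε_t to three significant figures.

a = A_s f_y/(0.85 f'_c b) = 189.05 mm.
β₁ = 0.849, so c = a/β₁ = 189.05/0.849 = 222.67 mm.
From the linear strain diagram with ε_cu = 0.003: ε_t = 0.003 (d − c)/c = 0.003 × (740 − 222.67)/222.67 = 0.00697.
Since ε_t ≥ 0.005, the section is tension-controlled.

ε_t ≈ 0.00697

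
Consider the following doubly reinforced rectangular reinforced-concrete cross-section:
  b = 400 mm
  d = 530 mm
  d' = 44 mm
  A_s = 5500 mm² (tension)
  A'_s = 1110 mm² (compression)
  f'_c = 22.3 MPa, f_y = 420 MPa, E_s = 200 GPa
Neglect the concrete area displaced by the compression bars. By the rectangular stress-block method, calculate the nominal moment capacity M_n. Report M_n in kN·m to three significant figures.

M_n ≈ 980 kN·m

Assume both tension and compression steel yield.
Net tension couple steel: A_s − A'_s = 4390 mm².
a = (A_s − A'_s) f_y / (0.85 f'_c b) = 1843800/(0.85 × 22.3 × 400) = 243.18 mm.
c = a/β₁ = 243.18/0.85 = 286.09 mm; ε'_s = 0.003(c − d')/c = 0.0025 ≥ f_y/E_s = 0.0021, so compression steel does yield.
M_n = (A_s − A'_s) f_y (d − a/2) + A'_s f_y (d − d') = [1843800 × (530 − 121.59) + 466200 × (530 − 44)] × 10⁻⁶ = 753.03 + 226.57 = 979.60 kN·m.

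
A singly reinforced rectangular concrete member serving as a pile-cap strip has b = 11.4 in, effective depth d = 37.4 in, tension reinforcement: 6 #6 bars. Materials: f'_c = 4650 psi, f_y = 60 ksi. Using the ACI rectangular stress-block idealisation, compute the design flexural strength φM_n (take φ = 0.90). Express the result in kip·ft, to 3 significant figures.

φM_n ≈ 423 kip·ft

A_s = 6 × 0.44 = 2.64 in².
T = A_s f_y = 2.64 × 60 = 158.4 kips.
a = T/(0.85 f'_c b) = 158.4/(0.85 × 4.65 × 11.4) = 3.515 in.
M_n = T(d − a/2) = 158.4 × (37.4 − 1.7575) = 5645.8 kip·in = 5645.8/12 = 470.48 kip·ft.
φM_n = 0.90 × 470.48 = 423.43 kip·ft.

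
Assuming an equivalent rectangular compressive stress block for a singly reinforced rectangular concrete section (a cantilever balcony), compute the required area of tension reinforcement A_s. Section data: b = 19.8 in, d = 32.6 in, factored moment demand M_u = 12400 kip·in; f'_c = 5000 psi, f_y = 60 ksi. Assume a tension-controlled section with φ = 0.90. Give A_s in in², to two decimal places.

M_n = M_u/φ = 12400/0.90 = 13777.8 kip·in.
From M_n = 0.85 f'_c a b (d − a/2):
a = d − √(d² − 2M_n/(0.85 f'_c b)) = 32.6 − √(32.6² − 2 × 13777.8/(0.85 × 5 × 19.8)) = 5.484 in.
A_s = 0.85 f'_c a b / f_y = 0.85 × 5 × 5.484 × 19.8 / 60 = 7.691 in².

A_s ≈ 7.69 in²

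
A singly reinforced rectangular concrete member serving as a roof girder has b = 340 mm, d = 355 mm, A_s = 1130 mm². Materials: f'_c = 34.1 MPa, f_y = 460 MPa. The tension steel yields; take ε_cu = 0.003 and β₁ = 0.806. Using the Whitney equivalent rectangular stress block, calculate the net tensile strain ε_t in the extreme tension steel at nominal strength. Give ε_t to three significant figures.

a = A_s f_y/(0.85 f'_c b) = 52.75 mm.
β₁ = 0.806, so c = a/β₁ = 52.75/0.806 = 65.45 mm.
From the linear strain diagram with ε_cu = 0.003: ε_t = 0.003 (d − c)/c = 0.003 × (355 − 65.45)/65.45 = 0.0133.
Since ε_t ≥ 0.005, the section is tension-controlled.

ε_t ≈ 0.0133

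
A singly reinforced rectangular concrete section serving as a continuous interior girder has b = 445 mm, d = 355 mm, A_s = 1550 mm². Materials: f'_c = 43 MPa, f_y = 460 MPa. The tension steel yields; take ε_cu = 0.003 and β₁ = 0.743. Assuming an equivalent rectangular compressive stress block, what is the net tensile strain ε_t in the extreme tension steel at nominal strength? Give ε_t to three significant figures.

ε_t ≈ 0.0151

a = A_s f_y/(0.85 f'_c b) = 43.84 mm.
β₁ = 0.743, so c = a/β₁ = 43.84/0.743 = 59.00 mm.
From the linear strain diagram with ε_cu = 0.003: ε_t = 0.003 (d − c)/c = 0.003 × (355 − 59.00)/59.00 = 0.0151.
Since ε_t ≥ 0.005, the section is tension-controlled.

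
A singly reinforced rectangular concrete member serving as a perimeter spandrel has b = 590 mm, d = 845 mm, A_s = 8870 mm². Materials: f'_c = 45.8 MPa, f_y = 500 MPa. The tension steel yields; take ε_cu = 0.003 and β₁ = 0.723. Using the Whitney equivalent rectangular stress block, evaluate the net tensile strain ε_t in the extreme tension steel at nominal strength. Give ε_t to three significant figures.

a = A_s f_y/(0.85 f'_c b) = 193.09 mm.
β₁ = 0.723, so c = a/β₁ = 193.09/0.723 = 267.07 mm.
From the linear strain diagram with ε_cu = 0.003: ε_t = 0.003 (d − c)/c = 0.003 × (845 − 267.07)/267.07 = 0.00649.
Since ε_t ≥ 0.005, the section is tension-controlled.

ε_t ≈ 0.00649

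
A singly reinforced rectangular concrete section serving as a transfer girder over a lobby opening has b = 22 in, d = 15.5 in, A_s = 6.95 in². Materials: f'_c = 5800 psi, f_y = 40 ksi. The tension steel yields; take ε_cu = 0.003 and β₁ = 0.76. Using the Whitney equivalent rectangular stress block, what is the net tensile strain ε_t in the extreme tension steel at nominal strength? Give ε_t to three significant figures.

a = A_s f_y/(0.85 f'_c b) = 2.563 in.
β₁ = 0.76, so c = a/β₁ = 2.563/0.76 = 3.372 in.
From the linear strain diagram with ε_cu = 0.003: ε_t = 0.003 (d − c)/c = 0.003 × (15.5 − 3.372)/3.372 = 0.0108.
Since ε_t ≥ 0.005, the section is tension-controlled.

ε_t ≈ 0.0108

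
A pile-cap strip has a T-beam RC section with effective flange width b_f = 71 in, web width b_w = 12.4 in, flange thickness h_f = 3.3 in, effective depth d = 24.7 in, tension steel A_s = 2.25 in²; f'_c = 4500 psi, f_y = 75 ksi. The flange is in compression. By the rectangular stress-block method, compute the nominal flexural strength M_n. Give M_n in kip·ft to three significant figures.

Tension: T = A_s f_y = 2.25 × 75 = 168.75 kips.
Try a within the flange: a = T/(0.85 f'_c b_f) = 168.75/(0.85 × 4.5 × 71) = 0.621 in.
Since a = 0.621 ≤ h_f = 3.3 in, the stress block lies entirely in the flange; analyse as a rectangular beam of width b_f.
M_n = T(d − a/2) = 168.75 × (24.7 − 0.3105) = 4115.7 kip·in.
M_n = 4115.7/12 = 342.98 kip·ft.

M_n ≈ 343 kip·ft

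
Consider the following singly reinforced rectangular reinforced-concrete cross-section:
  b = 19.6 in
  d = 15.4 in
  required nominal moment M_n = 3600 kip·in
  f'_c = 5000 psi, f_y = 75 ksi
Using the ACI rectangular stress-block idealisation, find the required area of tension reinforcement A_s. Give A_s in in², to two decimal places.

From M_n = 0.85 f'_c a b (d − a/2):
a = d − √(d² − 2M_n/(0.85 f'_c b)) = 15.4 − √(15.4² − 2 × 3600/(0.85 × 5 × 19.6)) = 3.123 in.
A_s = 0.85 f'_c a b / f_y = 0.85 × 5 × 3.123 × 19.6 / 75 = 3.469 in².

A_s ≈ 3.47 in²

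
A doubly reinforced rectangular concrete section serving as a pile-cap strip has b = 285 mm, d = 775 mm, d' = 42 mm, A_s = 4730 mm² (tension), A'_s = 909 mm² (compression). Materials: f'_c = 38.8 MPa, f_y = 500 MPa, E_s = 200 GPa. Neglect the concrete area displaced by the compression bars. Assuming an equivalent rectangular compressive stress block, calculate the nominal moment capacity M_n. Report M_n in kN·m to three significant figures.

M_n ≈ 1620 kN·m

Assume both tension and compression steel yield.
Net tension couple steel: A_s − A'_s = 3821 mm².
a = (A_s − A'_s) f_y / (0.85 f'_c b) = 1910500/(0.85 × 38.8 × 285) = 203.26 mm.
c = a/β₁ = 203.26/0.773 = 262.95 mm; ε'_s = 0.003(c − d')/c = 0.0025 ≥ f_y/E_s = 0.0025, so compression steel does yield.
M_n = (A_s − A'_s) f_y (d − a/2) + A'_s f_y (d − d') = [1910500 × (775 − 101.63) + 454500 × (775 − 42)] × 10⁻⁶ = 1286.47 + 333.15 = 1619.62 kN·m.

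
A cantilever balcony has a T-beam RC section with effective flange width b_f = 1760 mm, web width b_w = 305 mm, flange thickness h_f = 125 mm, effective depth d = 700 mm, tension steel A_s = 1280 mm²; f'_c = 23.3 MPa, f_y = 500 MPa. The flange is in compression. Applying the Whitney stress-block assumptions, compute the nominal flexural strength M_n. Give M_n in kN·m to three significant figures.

Tension: T = A_s f_y = 1280 × 500 = 640000 N.
Try a within the flange: a = T/(0.85 f'_c b_f) = 640000/(0.85 × 23.3 × 1760) = 18.36 mm.
Since a = 18.36 ≤ h_f = 125 mm, the stress block lies entirely in the flange; analyse as a rectangular beam of width b_f.
M_n = T(d − a/2) = 640000 × (700 − 9.18) = 442.12 × 10⁶ N·mm.
M_n = 442.12 kN·m.

M_n ≈ 442 kN·m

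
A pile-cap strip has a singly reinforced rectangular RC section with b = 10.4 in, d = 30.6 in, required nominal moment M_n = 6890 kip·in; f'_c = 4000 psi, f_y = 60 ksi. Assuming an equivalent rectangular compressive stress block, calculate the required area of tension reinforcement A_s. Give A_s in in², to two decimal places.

From M_n = 0.85 f'_c a b (d − a/2):
a = d − √(d² − 2M_n/(0.85 f'_c b)) = 30.6 − √(30.6² − 2 × 6890/(0.85 × 4 × 10.4)) = 7.219 in.
A_s = 0.85 f'_c a b / f_y = 0.85 × 4 × 7.219 × 10.4 / 60 = 4.254 in².

A_s ≈ 4.25 in²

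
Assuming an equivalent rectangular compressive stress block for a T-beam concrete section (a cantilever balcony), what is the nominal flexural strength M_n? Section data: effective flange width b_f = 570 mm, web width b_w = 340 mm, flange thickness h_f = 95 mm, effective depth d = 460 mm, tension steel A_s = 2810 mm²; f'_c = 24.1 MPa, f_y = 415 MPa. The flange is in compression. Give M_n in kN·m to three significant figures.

Tension: T = A_s f_y = 2810 × 415 = 1166150 N.
Try a within the flange: a = T/(0.85 f'_c b_f) = 1166150/(0.85 × 24.1 × 570) = 99.87 mm.
a = 99.87 > h_f = 95 mm: the block extends into the web. Split into flange-overhang and web parts.
C_f = 0.85 f'_c (b_f − b_w) h_f = 0.85 × 24.1 × (570 − 340) × 95 = 447597 N.
Remaining web compression depth: a_w = (T − C_f)/(0.85 f'_c b_w) = (1166150 − 447597)/(0.85 × 24.1 × 340) = 103.17 mm.
M_n = C_f(d − h_f/2) + (T − C_f)(d − a_w/2) = 447597 × (460 − 47.5) + 718553 × (460 − 51.585) = 184.63 + 293.47 = 478.10 × 10⁶ N·mm.
M_n = 478.10 kN·m.

M_n ≈ 478 kN·m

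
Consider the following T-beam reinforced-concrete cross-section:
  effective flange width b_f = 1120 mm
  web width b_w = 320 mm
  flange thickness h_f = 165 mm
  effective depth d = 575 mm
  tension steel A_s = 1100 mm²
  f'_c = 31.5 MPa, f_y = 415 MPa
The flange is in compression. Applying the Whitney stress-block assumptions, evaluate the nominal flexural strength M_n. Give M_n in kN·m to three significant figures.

M_n ≈ 259 kN·m

Tension: T = A_s f_y = 1100 × 415 = 456500 N.
Try a within the flange: a = T/(0.85 f'_c b_f) = 456500/(0.85 × 31.5 × 1120) = 15.22 mm.
Since a = 15.22 ≤ h_f = 165 mm, the stress block lies entirely in the flange; analyse as a rectangular beam of width b_f.
M_n = T(d − a/2) = 456500 × (575 − 7.61) = 259.01 × 10⁶ N·mm.
M_n = 259.01 kN·m.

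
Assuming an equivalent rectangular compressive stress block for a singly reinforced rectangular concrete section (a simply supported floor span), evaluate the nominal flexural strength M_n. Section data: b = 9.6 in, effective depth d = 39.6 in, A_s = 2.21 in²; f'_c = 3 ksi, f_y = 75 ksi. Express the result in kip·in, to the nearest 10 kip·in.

T = A_s f_y = 2.21 × 75 = 165.75 kips.
a = T/(0.85 f'_c b) = 165.75/(0.85 × 3 × 9.6) = 6.771 in.
M_n = T(d − a/2) = 165.75 × (39.6 − 3.3855) = 6002.6 kip·in.

M_n ≈ 6000 kip·in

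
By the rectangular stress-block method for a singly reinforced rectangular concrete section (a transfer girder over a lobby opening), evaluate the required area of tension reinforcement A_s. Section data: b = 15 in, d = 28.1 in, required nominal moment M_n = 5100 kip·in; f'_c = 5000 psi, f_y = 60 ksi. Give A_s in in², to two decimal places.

From M_n = 0.85 f'_c a b (d − a/2):
a = d − √(d² − 2M_n/(0.85 f'_c b)) = 28.1 − √(28.1² − 2 × 5100/(0.85 × 5 × 15)) = 3.008 in.
A_s = 0.85 f'_c a b / f_y = 0.85 × 5 × 3.008 × 15 / 60 = 3.196 in².

A_s ≈ 3.20 in²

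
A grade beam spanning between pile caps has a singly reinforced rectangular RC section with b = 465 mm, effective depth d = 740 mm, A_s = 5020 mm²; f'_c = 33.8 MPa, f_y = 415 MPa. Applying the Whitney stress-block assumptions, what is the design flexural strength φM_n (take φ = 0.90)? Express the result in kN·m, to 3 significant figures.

T = A_s f_y = 5020 × 415 = 2083300 N = 2083.3 kN.
From C = T: a = T/(0.85 f'_c b) = 2083300/(0.85 × 33.8 × 465) = 155.94 mm.
M_n = T(d − a/2) = 2083.3 kN × (740 − 77.97) mm = 1379.21 kN·m.
φM_n = 0.90 × 1379.21 = 1241.29 kN·m.

φM_n ≈ 1240 kN·m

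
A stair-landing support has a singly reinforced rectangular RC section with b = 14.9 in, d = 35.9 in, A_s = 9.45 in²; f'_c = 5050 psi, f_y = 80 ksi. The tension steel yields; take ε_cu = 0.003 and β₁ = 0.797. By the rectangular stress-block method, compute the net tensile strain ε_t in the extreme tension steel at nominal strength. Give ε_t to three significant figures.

a = A_s f_y/(0.85 f'_c b) = 11.820 in.
β₁ = 0.797, so c = a/β₁ = 11.820/0.797 = 14.831 in.
From the linear strain diagram with ε_cu = 0.003: ε_t = 0.003 (d − c)/c = 0.003 × (35.9 − 14.831)/14.831 = 0.00426.
ε_t is between 0.004 and 0.005 — transition zone.

ε_t ≈ 0.00426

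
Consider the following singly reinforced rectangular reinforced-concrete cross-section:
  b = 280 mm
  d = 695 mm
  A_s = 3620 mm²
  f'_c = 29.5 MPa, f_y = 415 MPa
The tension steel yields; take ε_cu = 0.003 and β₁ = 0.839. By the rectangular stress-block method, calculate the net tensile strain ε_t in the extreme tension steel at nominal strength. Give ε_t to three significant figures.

a = A_s f_y/(0.85 f'_c b) = 213.97 mm.
β₁ = 0.839, so c = a/β₁ = 213.97/0.839 = 255.03 mm.
From the linear strain diagram with ε_cu = 0.003: ε_t = 0.003 (d − c)/c = 0.003 × (695 − 255.03)/255.03 = 0.00518.
Since ε_t ≥ 0.005, the section is tension-controlled.

ε_t ≈ 0.00518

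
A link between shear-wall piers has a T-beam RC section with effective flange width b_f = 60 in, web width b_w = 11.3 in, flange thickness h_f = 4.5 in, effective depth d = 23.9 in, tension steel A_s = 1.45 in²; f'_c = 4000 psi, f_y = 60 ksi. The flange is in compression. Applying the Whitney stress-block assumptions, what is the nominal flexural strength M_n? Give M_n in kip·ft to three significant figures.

Tension: T = A_s f_y = 1.45 × 60 = 87 kips.
Try a within the flange: a = T/(0.85 f'_c b_f) = 87/(0.85 × 4 × 60) = 0.426 in.
Since a = 0.426 ≤ h_f = 4.5 in, the stress block lies entirely in the flange; analyse as a rectangular beam of width b_f.
M_n = T(d − a/2) = 87 × (23.9 − 0.213) = 2060.8 kip·in.
M_n = 2060.8/12 = 171.73 kip·ft.

M_n ≈ 172 kip·ft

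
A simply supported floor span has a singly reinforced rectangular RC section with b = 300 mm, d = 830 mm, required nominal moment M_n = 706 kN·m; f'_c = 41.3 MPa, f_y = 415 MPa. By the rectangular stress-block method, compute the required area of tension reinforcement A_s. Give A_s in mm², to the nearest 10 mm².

With M_n = 0.85 f'_c a b (d − a/2), solve the quadratic for a:
a = d − √(d² − 2M_n/(0.85 f'_c b)) = 830 − √(830² − 2 × 706×10⁶/(0.85 × 41.3 × 300)) = 85.13 mm.
A_s = 0.85 f'_c a b / f_y = 0.85 × 41.3 × 85.13 × 300 / 415 = 2160.4 mm².

A_s ≈ 2160 mm²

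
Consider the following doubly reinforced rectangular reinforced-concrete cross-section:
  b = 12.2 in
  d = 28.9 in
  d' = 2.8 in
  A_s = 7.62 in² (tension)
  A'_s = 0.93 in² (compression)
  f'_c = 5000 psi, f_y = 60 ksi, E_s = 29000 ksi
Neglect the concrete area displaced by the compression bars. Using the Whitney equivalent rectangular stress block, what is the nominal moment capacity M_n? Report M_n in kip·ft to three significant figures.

Assume both steels yield.
a = (A_s − A'_s) f_y/(0.85 f'_c b) = (7.62 − 0.93) × 60/(0.85 × 5 × 12.2) = 7.742 in.
c = a/β₁ = 7.742/0.8 = 9.678 in; ε'_s = 0.003(c − d')/c = 0.0021 ≥ ε_y = 0.0021, so the compression steel yields.
M_n = (A_s − A'_s) f_y (d − a/2) + A'_s f_y (d − d') = 401.4 × (28.9 − 3.871) + 55.8 × (28.9 − 2.8) = 10046.6 + 1456.4 = 11503.0 kip·in = 11503.0/12 = 958.58 kip·ft.

M_n ≈ 959 kip·ft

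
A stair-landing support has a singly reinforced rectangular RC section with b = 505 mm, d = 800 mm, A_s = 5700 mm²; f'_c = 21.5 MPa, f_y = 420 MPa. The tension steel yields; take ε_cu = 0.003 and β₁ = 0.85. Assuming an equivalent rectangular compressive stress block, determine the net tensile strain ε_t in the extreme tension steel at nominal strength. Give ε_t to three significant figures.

ε_t ≈ 0.00486

a = A_s f_y/(0.85 f'_c b) = 259.40 mm.
β₁ = 0.85, so c = a/β₁ = 259.40/0.85 = 305.18 mm.
From the linear strain diagram with ε_cu = 0.003: ε_t = 0.003 (d − c)/c = 0.003 × (800 − 305.18)/305.18 = 0.00486.
ε_t is between 0.004 and 0.005 — transition zone.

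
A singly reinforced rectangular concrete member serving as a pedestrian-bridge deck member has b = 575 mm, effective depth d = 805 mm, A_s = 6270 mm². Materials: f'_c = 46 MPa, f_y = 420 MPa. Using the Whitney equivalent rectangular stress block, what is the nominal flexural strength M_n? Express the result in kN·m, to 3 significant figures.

M_n ≈ 1970 kN·m

T = A_s f_y = 6270 × 420 = 2633400 N = 2633.4 kN.
From C = T: a = T/(0.85 f'_c b) = 2633400/(0.85 × 46 × 575) = 117.13 mm.
M_n = T(d − a/2) = 2633.4 kN × (805 − 58.565) mm = 1965.66 kN·m.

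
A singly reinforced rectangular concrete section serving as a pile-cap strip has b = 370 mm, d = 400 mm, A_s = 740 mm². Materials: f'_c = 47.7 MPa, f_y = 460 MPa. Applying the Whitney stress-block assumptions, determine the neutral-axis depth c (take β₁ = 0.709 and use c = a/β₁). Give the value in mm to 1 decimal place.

c ≈ 32.0 mm

T = A_s f_y = 740 × 460 = 340400 N = 340.4 kN.
Setting C = 0.85 f'_c a b equal to T: a = 340400/(0.85 × 47.7 × 370) = 22.691 mm.
With β₁ = 0.709, c = a/β₁ = 22.691/0.709 = 32.0 mm.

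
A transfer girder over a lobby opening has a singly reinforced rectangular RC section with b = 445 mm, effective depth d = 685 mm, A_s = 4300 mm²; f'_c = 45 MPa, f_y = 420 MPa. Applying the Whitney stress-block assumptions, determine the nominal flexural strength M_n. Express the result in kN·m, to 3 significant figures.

M_n ≈ 1140 kN·m

T = A_s f_y = 4300 × 420 = 1806000 N = 1806 kN.
From C = T: a = T/(0.85 f'_c b) = 1806000/(0.85 × 45 × 445) = 106.10 mm.
M_n = T(d − a/2) = 1806 kN × (685 − 53.05) mm = 1141.30 kN·m.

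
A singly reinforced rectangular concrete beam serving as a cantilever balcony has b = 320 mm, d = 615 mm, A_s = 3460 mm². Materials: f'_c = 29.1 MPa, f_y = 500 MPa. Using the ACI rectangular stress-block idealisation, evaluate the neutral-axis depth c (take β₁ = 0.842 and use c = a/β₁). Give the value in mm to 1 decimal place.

T = A_s f_y = 3460 × 500 = 1730000 N = 1730 kN.
Setting C = 0.85 f'_c a b equal to T: a = 1730000/(0.85 × 29.1 × 320) = 218.567 mm.
With β₁ = 0.842, c = a/β₁ = 218.567/0.842 = 259.6 mm.

c ≈ 259.6 mm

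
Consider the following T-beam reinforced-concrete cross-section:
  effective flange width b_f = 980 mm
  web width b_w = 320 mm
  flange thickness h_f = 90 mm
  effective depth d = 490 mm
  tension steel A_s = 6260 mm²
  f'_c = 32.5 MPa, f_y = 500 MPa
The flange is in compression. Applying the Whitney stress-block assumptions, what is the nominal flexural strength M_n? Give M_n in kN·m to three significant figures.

Tension: T = A_s f_y = 6260 × 500 = 3130000 N.
Try a within the flange: a = T/(0.85 f'_c b_f) = 3130000/(0.85 × 32.5 × 980) = 115.62 mm.
a = 115.62 > h_f = 90 mm: the block extends into the web. Split into flange-overhang and web parts.
C_f = 0.85 f'_c (b_f − b_w) h_f = 0.85 × 32.5 × (980 − 320) × 90 = 1640925 N.
Remaining web compression depth: a_w = (T − C_f)/(0.85 f'_c b_w) = (3130000 − 1640925)/(0.85 × 32.5 × 320) = 168.45 mm.
M_n = C_f(d − h_f/2) + (T − C_f)(d − a_w/2) = 1640925 × (490 − 45) + 1489075 × (490 − 84.225) = 730.21 + 604.23 = 1334.44 × 10⁶ N·mm.
M_n = 1334.44 kN·m.

M_n ≈ 1330 kN·m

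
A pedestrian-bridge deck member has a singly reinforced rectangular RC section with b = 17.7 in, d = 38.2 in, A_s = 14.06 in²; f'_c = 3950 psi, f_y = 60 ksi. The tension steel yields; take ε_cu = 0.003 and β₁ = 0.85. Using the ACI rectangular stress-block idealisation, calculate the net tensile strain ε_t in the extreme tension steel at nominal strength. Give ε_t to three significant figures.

a = A_s f_y/(0.85 f'_c b) = 14.195 in.
β₁ = 0.85, so c = a/β₁ = 14.195/0.85 = 16.700 in.
From the linear strain diagram with ε_cu = 0.003: ε_t = 0.003 (d − c)/c = 0.003 × (38.2 − 16.700)/16.700 = 0.00386.
ε_t < 0.004 — the section is over-reinforced for flexure under ACI limits.

ε_t ≈ 0.00386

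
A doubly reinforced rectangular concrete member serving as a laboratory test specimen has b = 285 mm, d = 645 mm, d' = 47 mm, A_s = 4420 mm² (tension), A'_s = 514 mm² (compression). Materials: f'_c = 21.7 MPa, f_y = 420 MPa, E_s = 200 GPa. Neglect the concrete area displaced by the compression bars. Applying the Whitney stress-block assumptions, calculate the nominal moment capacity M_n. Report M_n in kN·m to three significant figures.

M_n ≈ 931 kN·m

Assume both tension and compression steel yield.
Net tension couple steel: A_s − A'_s = 3906 mm².
a = (A_s − A'_s) f_y / (0.85 f'_c b) = 1640520/(0.85 × 21.7 × 285) = 312.07 mm.
c = a/β₁ = 312.07/0.85 = 367.14 mm; ε'_s = 0.003(c − d')/c = 0.0026 ≥ f_y/E_s = 0.0021, so compression steel does yield.
M_n = (A_s − A'_s) f_y (d − a/2) + A'_s f_y (d − d') = [1640520 × (645 − 156.035) + 215880 × (645 − 47)] × 10⁻⁶ = 802.16 + 129.10 = 931.26 kN·m.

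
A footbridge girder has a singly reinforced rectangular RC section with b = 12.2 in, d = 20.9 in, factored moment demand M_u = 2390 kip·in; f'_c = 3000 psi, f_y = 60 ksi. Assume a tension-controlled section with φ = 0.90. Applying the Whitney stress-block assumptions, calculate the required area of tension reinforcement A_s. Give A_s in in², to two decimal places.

A_s ≈ 2.38 in²

M_n = M_u/φ = 2390/0.90 = 2655.56 kip·in.
From M_n = 0.85 f'_c a b (d − a/2):
a = d − √(d² − 2M_n/(0.85 f'_c b)) = 20.9 − √(20.9² − 2 × 2655.56/(0.85 × 3 × 12.2)) = 4.588 in.
A_s = 0.85 f'_c a b / f_y = 0.85 × 3 × 4.588 × 12.2 / 60 = 2.379 in².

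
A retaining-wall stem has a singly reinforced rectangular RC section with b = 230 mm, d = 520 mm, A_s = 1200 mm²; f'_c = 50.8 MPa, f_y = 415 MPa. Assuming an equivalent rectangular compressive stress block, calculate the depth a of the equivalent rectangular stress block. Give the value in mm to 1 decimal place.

T = A_s f_y = 1200 × 415 = 498000 N = 498 kN.
Setting C = 0.85 f'_c a b equal to T: a = 498000/(0.85 × 50.8 × 230) = 50.1 mm.

a ≈ 50.1 mm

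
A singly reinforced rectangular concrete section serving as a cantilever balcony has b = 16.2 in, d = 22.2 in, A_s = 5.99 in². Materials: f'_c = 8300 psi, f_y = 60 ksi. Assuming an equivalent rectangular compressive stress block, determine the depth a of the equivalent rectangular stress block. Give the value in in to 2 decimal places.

a ≈ 3.14 in

T = A_s f_y = 5.99 × 60 = 359.4 kips.
a = T/(0.85 f'_c b) = 359.4/(0.85 × 8.3 × 16.2) = 3.14 in.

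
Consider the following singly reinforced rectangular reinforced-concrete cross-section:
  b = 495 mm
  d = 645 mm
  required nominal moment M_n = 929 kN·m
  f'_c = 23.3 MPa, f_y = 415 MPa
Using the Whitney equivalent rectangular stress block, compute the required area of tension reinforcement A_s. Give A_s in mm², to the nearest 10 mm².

A_s ≈ 3990 mm²

With M_n = 0.85 f'_c a b (d − a/2), solve the quadratic for a:
a = d − √(d² − 2M_n/(0.85 f'_c b)) = 645 − √(645² − 2 × 929×10⁶/(0.85 × 23.3 × 495)) = 169.08 mm.
A_s = 0.85 f'_c a b / f_y = 0.85 × 23.3 × 169.08 × 495 / 415 = 3994.1 mm².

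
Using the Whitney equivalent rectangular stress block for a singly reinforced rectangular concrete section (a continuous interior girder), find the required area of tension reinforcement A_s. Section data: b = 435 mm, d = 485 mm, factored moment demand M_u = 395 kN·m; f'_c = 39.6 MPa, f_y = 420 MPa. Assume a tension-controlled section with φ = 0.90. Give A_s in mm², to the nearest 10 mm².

M_n = M_u/φ = 395/0.90 = 438.889 kN·m.
With M_n = 0.85 f'_c a b (d − a/2), solve the quadratic for a:
a = d − √(d² − 2M_n/(0.85 f'_c b)) = 485 − √(485² − 2 × 438.889×10⁶/(0.85 × 39.6 × 435)) = 66.34 mm.
A_s = 0.85 f'_c a b / f_y = 0.85 × 39.6 × 66.34 × 435 / 420 = 2312.8 mm².

A_s ≈ 2310 mm²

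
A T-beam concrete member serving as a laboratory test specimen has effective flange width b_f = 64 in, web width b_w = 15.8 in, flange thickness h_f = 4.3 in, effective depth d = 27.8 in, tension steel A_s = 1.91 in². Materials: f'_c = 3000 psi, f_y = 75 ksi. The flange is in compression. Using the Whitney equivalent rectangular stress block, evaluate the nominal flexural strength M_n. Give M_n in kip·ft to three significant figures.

M_n ≈ 327 kip·ft

Tension: T = A_s f_y = 1.91 × 75 = 143.25 kips.
Try a within the flange: a = T/(0.85 f'_c b_f) = 143.25/(0.85 × 3 × 64) = 0.878 in.
Since a = 0.878 ≤ h_f = 4.3 in, the stress block lies entirely in the flange; analyse as a rectangular beam of width b_f.
M_n = T(d − a/2) = 143.25 × (27.8 − 0.439) = 3919.5 kip·in.
M_n = 3919.5/12 = 326.63 kip·ft.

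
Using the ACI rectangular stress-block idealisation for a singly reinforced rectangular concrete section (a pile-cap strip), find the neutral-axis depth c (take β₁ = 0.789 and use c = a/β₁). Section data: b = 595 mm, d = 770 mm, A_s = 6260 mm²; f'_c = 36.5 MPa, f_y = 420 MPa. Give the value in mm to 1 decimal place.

c ≈ 180.5 mm

T = A_s f_y = 6260 × 420 = 2629200 N = 2629.2 kN.
Setting C = 0.85 f'_c a b equal to T: a = 2629200/(0.85 × 36.5 × 595) = 142.428 mm.
With β₁ = 0.789, c = a/β₁ = 142.428/0.789 = 180.5 mm.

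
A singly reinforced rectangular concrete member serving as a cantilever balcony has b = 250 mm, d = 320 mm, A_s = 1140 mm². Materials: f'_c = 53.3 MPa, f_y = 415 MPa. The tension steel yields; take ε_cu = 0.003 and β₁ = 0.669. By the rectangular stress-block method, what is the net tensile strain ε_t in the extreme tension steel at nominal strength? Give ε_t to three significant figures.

a = A_s f_y/(0.85 f'_c b) = 41.77 mm.
β₁ = 0.669, so c = a/β₁ = 41.77/0.669 = 62.44 mm.
From the linear strain diagram with ε_cu = 0.003: ε_t = 0.003 (d − c)/c = 0.003 × (320 − 62.44)/62.44 = 0.0124.
Since ε_t ≥ 0.005, the section is tension-controlled.

ε_t ≈ 0.0124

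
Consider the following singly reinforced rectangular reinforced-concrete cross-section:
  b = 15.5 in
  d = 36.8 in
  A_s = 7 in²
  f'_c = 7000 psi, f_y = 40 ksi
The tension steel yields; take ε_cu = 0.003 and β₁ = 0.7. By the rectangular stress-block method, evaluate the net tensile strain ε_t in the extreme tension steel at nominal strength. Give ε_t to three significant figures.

ε_t ≈ 0.0225

a = A_s f_y/(0.85 f'_c b) = 3.036 in.
β₁ = 0.7, so c = a/β₁ = 3.036/0.7 = 4.337 in.
From the linear strain diagram with ε_cu = 0.003: ε_t = 0.003 (d − c)/c = 0.003 × (36.8 − 4.337)/4.337 = 0.0225.
Since ε_t ≥ 0.005, the section is tension-controlled.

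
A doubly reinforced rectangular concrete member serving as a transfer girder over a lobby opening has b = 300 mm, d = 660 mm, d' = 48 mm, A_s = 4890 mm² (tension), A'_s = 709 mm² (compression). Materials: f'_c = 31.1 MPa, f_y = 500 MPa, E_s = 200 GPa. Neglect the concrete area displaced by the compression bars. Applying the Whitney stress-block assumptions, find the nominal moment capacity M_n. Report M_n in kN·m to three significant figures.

M_n ≈ 1320 kN·m

Assume both tension and compression steel yield.
Net tension couple steel: A_s − A'_s = 4181 mm².
a = (A_s − A'_s) f_y / (0.85 f'_c b) = 2090500/(0.85 × 31.1 × 300) = 263.60 mm.
c = a/β₁ = 263.60/0.828 = 318.36 mm; ε'_s = 0.003(c − d')/c = 0.0025 ≥ f_y/E_s = 0.0025, so compression steel does yield.
M_n = (A_s − A'_s) f_y (d − a/2) + A'_s f_y (d − d') = [2090500 × (660 − 131.8) + 354500 × (660 − 48)] × 10⁻⁶ = 1104.20 + 216.95 = 1321.15 kN·m.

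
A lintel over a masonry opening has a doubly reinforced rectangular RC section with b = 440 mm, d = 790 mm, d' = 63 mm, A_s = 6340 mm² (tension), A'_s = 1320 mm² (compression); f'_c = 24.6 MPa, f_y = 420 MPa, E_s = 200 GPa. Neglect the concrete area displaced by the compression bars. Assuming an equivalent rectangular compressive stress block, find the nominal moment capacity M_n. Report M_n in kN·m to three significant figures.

Assume both tension and compression steel yield.
Net tension couple steel: A_s − A'_s = 5020 mm².
a = (A_s − A'_s) f_y / (0.85 f'_c b) = 2108400/(0.85 × 24.6 × 440) = 229.16 mm.
c = a/β₁ = 229.16/0.85 = 269.60 mm; ε'_s = 0.003(c − d')/c = 0.0023 ≥ f_y/E_s = 0.0021, so compression steel does yield.
M_n = (A_s − A'_s) f_y (d − a/2) + A'_s f_y (d − d') = [2108400 × (790 − 114.58) + 554400 × (790 − 63)] × 10⁻⁶ = 1424.06 + 403.05 = 1827.11 kN·m.

M_n ≈ 1830 kN·m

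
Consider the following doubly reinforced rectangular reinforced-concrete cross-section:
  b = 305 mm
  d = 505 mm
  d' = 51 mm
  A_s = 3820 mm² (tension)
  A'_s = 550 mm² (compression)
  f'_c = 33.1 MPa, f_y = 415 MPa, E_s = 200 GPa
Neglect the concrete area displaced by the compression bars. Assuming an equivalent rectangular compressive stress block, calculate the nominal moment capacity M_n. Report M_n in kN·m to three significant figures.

Assume both tension and compression steel yield.
Net tension couple steel: A_s − A'_s = 3270 mm².
a = (A_s − A'_s) f_y / (0.85 f'_c b) = 1357050/(0.85 × 33.1 × 305) = 158.14 mm.
c = a/β₁ = 158.14/0.814 = 194.28 mm; ε'_s = 0.003(c − d')/c = 0.0022 ≥ f_y/E_s = 0.0021, so compression steel does yield.
M_n = (A_s − A'_s) f_y (d − a/2) + A'_s f_y (d − d') = [1357050 × (505 − 79.07) + 228250 × (505 − 51)] × 10⁻⁶ = 578.01 + 103.63 = 681.64 kN·m.

M_n ≈ 682 kN·m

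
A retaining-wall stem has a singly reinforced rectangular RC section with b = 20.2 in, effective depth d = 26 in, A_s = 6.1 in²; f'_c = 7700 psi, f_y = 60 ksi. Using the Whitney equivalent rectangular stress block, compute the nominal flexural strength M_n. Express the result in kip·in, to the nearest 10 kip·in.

M_n ≈ 9010 kip·in

T = A_s f_y = 6.1 × 60 = 366 kips.
a = T/(0.85 f'_c b) = 366/(0.85 × 7.7 × 20.2) = 2.768 in.
M_n = T(d − a/2) = 366 × (26 − 1.384) = 9009.5 kip·in.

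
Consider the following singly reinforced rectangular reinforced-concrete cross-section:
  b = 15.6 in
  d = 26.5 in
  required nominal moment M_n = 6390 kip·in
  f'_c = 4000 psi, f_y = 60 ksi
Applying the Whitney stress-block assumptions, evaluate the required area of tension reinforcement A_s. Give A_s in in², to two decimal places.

From M_n = 0.85 f'_c a b (d − a/2):
a = d − √(d² − 2M_n/(0.85 f'_c b)) = 26.5 − √(26.5² − 2 × 6390/(0.85 × 4 × 15.6)) = 5.022 in.
A_s = 0.85 f'_c a b / f_y = 0.85 × 4 × 5.022 × 15.6 / 60 = 4.439 in².

A_s ≈ 4.44 in²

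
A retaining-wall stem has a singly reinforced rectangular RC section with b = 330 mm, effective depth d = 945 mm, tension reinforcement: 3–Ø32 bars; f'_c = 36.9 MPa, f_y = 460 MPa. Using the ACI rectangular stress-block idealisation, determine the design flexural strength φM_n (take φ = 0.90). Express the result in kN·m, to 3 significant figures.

φM_n ≈ 890 kN·m

A_s = 3 × 804 = 2412 mm².
T = A_s f_y = 2412 × 460 = 1109520 N = 1109.52 kN.
From C = T: a = T/(0.85 f'_c b) = 1109520/(0.85 × 36.9 × 330) = 107.20 mm.
M_n = T(d − a/2) = 1109.52 kN × (945 − 53.6) mm = 989.03 kN·m.
φM_n = 0.90 × 989.03 = 890.13 kN·m.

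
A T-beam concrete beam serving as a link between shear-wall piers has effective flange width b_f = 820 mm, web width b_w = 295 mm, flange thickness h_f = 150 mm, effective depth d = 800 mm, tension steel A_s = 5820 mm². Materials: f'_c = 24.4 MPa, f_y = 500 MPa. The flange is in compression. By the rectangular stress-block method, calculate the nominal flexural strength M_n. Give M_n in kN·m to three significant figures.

M_n ≈ 2070 kN·m

Tension: T = A_s f_y = 5820 × 500 = 2910000 N.
Try a within the flange: a = T/(0.85 f'_c b_f) = 2910000/(0.85 × 24.4 × 820) = 171.11 mm.
a = 171.11 > h_f = 150 mm: the block extends into the web. Split into flange-overhang and web parts.
C_f = 0.85 f'_c (b_f − b_w) h_f = 0.85 × 24.4 × (820 − 295) × 150 = 1633275 N.
Remaining web compression depth: a_w = (T − C_f)/(0.85 f'_c b_w) = (2910000 − 1633275)/(0.85 × 24.4 × 295) = 208.67 mm.
M_n = C_f(d − h_f/2) + (T − C_f)(d − a_w/2) = 1633275 × (800 − 75) + 1276725 × (800 − 104.335) = 1184.12 + 888.17 = 2072.29 × 10⁶ N·mm.
M_n = 2072.29 kN·m.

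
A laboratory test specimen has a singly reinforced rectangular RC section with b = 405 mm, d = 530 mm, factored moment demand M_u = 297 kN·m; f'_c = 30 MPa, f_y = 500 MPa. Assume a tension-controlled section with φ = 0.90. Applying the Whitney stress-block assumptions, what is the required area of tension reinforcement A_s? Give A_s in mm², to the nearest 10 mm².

M_n = M_u/φ = 297/0.90 = 330 kN·m.
With M_n = 0.85 f'_c a b (d − a/2), solve the quadratic for a:
a = d − √(d² − 2M_n/(0.85 f'_c b)) = 530 − √(530² − 2 × 330×10⁶/(0.85 × 30 × 405)) = 64.17 mm.
A_s = 0.85 f'_c a b / f_y = 0.85 × 30 × 64.17 × 405 / 500 = 1325.4 mm².

A_s ≈ 1330 mm²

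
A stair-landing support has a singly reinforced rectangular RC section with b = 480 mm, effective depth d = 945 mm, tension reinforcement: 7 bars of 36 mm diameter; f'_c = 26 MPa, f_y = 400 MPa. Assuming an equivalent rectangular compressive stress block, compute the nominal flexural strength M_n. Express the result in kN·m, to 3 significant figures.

M_n ≈ 2310 kN·m

A_s = 7 × 1018 = 7126 mm².
T = A_s f_y = 7126 × 400 = 2850400 N = 2850.4 kN.
From C = T: a = T/(0.85 f'_c b) = 2850400/(0.85 × 26 × 480) = 268.70 mm.
M_n = T(d − a/2) = 2850.4 kN × (945 − 134.35) mm = 2310.68 kN·m.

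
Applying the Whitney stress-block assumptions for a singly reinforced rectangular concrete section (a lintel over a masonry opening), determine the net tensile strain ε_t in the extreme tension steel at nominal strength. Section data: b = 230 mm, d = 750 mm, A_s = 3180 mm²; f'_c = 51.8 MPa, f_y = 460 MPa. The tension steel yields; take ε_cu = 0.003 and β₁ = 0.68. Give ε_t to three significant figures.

a = A_s f_y/(0.85 f'_c b) = 144.45 mm.
β₁ = 0.68, so c = a/β₁ = 144.45/0.68 = 212.43 mm.
From the linear strain diagram with ε_cu = 0.003: ε_t = 0.003 (d − c)/c = 0.003 × (750 − 212.43)/212.43 = 0.00759.
Since ε_t ≥ 0.005, the section is tension-controlled.

ε_t ≈ 0.00759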